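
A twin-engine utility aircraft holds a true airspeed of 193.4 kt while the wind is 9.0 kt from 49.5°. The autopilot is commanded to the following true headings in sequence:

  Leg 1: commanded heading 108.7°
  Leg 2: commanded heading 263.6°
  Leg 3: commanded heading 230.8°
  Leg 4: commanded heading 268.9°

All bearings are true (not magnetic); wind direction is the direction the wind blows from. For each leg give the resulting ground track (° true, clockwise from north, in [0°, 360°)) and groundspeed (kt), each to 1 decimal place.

Leg 1: heading 108.7°; drift +2.3° → track 111.0°, groundspeed 188.9 kt
Leg 2: heading 263.6°; drift -1.4° → track 262.2°, groundspeed 200.9 kt
Leg 3: heading 230.8°; drift -0.1° → track 230.7°, groundspeed 202.4 kt
Leg 4: heading 268.9°; drift -1.6° → track 267.3°, groundspeed 200.4 kt

Leg 1: track=111.0°, groundspeed=188.9 kt
Leg 2: track=262.2°, groundspeed=200.9 kt
Leg 3: track=230.7°, groundspeed=202.4 kt
Leg 4: track=267.3°, groundspeed=200.4 kt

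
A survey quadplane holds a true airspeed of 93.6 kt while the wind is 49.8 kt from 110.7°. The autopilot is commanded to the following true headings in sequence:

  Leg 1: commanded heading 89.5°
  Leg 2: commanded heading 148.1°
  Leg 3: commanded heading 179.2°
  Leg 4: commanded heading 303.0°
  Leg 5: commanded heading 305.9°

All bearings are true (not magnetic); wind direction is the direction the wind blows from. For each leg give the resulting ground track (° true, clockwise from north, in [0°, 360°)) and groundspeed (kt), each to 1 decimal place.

Leg 1: track=68.6°, groundspeed=50.5 kt
Leg 2: track=177.3°, groundspeed=61.9 kt
Leg 3: track=210.8°, groundspeed=88.5 kt
Leg 4: track=298.7°, groundspeed=142.7 kt
Leg 5: track=300.6°, groundspeed=142.3 kt

Leg 1: heading 89.5°; drift -20.9° → track 68.6°, groundspeed 50.5 kt
Leg 2: heading 148.1°; drift +29.2° → track 177.3°, groundspeed 61.9 kt
Leg 3: heading 179.2°; drift +31.6° → track 210.8°, groundspeed 88.5 kt
Leg 4: heading 303.0°; drift -4.3° → track 298.7°, groundspeed 142.7 kt
Leg 5: heading 305.9°; drift -5.3° → track 300.6°, groundspeed 142.3 kt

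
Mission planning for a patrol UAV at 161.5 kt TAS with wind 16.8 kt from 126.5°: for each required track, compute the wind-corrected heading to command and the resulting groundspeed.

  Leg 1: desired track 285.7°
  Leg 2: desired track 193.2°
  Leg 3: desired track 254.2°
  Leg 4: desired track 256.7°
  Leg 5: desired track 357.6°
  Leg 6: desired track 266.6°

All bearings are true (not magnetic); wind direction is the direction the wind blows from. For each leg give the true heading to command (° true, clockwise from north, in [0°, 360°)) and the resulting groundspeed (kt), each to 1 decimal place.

Leg 1: desired track 285.7°; wind correction -2.1° → command heading 283.6°, groundspeed 177.1 kt
Leg 2: desired track 193.2°; wind correction -5.5° → command heading 187.7°, groundspeed 154.1 kt
Leg 3: desired track 254.2°; wind correction -4.7° → command heading 249.5°, groundspeed 171.2 kt
Leg 4: desired track 256.7°; wind correction -4.6° → command heading 252.1°, groundspeed 171.8 kt
Leg 5: desired track 357.6°; wind correction +4.6° → command heading 2.2°, groundspeed 171.5 kt
Leg 6: desired track 266.6°; wind correction -3.8° → command heading 262.8°, groundspeed 174.0 kt

Leg 1: heading=283.6°, groundspeed=177.1 kt
Leg 2: heading=187.7°, groundspeed=154.1 kt
Leg 3: heading=249.5°, groundspeed=171.2 kt
Leg 4: heading=252.1°, groundspeed=171.8 kt
Leg 5: heading=2.2°, groundspeed=171.5 kt
Leg 6: heading=262.8°, groundspeed=174.0 kt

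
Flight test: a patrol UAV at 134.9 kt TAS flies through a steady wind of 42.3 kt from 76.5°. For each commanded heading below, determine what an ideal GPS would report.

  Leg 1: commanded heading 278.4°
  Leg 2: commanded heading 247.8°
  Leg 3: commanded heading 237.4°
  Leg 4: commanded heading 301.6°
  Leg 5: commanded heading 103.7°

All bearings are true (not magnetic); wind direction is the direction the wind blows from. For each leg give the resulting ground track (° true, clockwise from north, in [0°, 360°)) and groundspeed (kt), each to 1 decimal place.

Leg 1: track=273.2°, groundspeed=174.9 kt
Leg 2: track=249.9°, groundspeed=176.8 kt
Leg 3: track=241.9°, groundspeed=175.4 kt
Leg 4: track=291.3°, groundspeed=167.5 kt
Leg 5: track=114.9°, groundspeed=99.2 kt

Leg 1: heading 278.4°; drift -5.2° → track 273.2°, groundspeed 174.9 kt
Leg 2: heading 247.8°; drift +2.1° → track 249.9°, groundspeed 176.8 kt
Leg 3: heading 237.4°; drift +4.5° → track 241.9°, groundspeed 175.4 kt
Leg 4: heading 301.6°; drift -10.3° → track 291.3°, groundspeed 167.5 kt
Leg 5: heading 103.7°; drift +11.2° → track 114.9°, groundspeed 99.2 kt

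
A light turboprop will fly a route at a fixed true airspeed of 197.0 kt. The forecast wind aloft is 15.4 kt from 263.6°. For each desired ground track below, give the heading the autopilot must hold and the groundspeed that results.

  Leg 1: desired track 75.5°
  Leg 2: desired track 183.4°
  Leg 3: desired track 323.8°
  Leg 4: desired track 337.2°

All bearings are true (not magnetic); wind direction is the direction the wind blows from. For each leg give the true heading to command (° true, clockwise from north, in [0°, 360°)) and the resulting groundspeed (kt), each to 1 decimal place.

Leg 1: heading=74.9°, groundspeed=212.2 kt
Leg 2: heading=187.8°, groundspeed=193.8 kt
Leg 3: heading=319.9°, groundspeed=188.9 kt
Leg 4: heading=332.9°, groundspeed=192.1 kt

Leg 1: desired track 75.5°; wind correction -0.6° → command heading 74.9°, groundspeed 212.2 kt
Leg 2: desired track 183.4°; wind correction +4.4° → command heading 187.8°, groundspeed 193.8 kt
Leg 3: desired track 323.8°; wind correction -3.9° → command heading 319.9°, groundspeed 188.9 kt
Leg 4: desired track 337.2°; wind correction -4.3° → command heading 332.9°, groundspeed 192.1 kt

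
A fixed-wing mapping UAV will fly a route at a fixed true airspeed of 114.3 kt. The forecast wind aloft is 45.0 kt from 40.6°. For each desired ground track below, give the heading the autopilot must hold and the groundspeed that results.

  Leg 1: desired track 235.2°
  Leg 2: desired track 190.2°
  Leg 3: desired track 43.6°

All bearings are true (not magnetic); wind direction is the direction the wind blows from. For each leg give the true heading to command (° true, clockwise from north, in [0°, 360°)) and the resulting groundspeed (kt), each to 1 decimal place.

Leg 1: desired track 235.2°; wind correction +5.7° → command heading 240.9°, groundspeed 157.3 kt
Leg 2: desired track 190.2°; wind correction -11.5° → command heading 178.7°, groundspeed 150.8 kt
Leg 3: desired track 43.6°; wind correction -1.2° → command heading 42.4°, groundspeed 69.3 kt

Leg 1: heading=240.9°, groundspeed=157.3 kt
Leg 2: heading=178.7°, groundspeed=150.8 kt
Leg 3: heading=42.4°, groundspeed=69.3 kt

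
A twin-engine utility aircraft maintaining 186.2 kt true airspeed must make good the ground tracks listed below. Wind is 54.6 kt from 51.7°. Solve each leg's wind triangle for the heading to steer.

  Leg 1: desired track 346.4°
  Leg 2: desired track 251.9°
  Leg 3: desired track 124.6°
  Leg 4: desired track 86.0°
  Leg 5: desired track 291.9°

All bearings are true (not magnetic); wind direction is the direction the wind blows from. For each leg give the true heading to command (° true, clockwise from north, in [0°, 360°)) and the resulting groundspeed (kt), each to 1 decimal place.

Leg 1: desired track 346.4°; wind correction +15.5° → command heading 1.9°, groundspeed 156.7 kt
Leg 2: desired track 251.9°; wind correction +5.8° → command heading 257.7°, groundspeed 236.5 kt
Leg 3: desired track 124.6°; wind correction -16.3° → command heading 108.3°, groundspeed 162.7 kt
Leg 4: desired track 86.0°; wind correction -9.5° → command heading 76.5°, groundspeed 138.5 kt
Leg 5: desired track 291.9°; wind correction +14.7° → command heading 306.6°, groundspeed 207.2 kt

Leg 1: heading=1.9°, groundspeed=156.7 kt
Leg 2: heading=257.7°, groundspeed=236.5 kt
Leg 3: heading=108.3°, groundspeed=162.7 kt
Leg 4: heading=76.5°, groundspeed=138.5 kt
Leg 5: heading=306.6°, groundspeed=207.2 kt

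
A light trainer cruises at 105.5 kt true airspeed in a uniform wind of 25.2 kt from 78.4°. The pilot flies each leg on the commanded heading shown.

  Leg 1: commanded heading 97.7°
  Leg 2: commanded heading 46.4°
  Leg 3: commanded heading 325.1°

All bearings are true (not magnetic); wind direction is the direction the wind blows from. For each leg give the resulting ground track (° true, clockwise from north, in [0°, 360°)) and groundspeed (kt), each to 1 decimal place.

Leg 1: heading 97.7°; drift +5.8° → track 103.5°, groundspeed 82.1 kt
Leg 2: heading 46.4°; drift -9.0° → track 37.4°, groundspeed 85.2 kt
Leg 3: heading 325.1°; drift -11.3° → track 313.8°, groundspeed 117.8 kt

Leg 1: track=103.5°, groundspeed=82.1 kt
Leg 2: track=37.4°, groundspeed=85.2 kt
Leg 3: track=313.8°, groundspeed=117.8 kt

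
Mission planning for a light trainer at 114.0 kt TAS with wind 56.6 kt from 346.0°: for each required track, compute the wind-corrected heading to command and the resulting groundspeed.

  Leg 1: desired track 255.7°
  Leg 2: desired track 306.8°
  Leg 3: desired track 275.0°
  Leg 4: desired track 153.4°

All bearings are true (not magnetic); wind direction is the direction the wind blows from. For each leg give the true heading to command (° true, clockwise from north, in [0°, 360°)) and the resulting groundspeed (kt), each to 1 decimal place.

Leg 1: heading=285.5°, groundspeed=99.3 kt
Leg 2: heading=325.1°, groundspeed=64.4 kt
Leg 3: heading=303.0°, groundspeed=82.2 kt
Leg 4: heading=147.2°, groundspeed=168.6 kt

Leg 1: desired track 255.7°; wind correction +29.8° → command heading 285.5°, groundspeed 99.3 kt
Leg 2: desired track 306.8°; wind correction +18.3° → command heading 325.1°, groundspeed 64.4 kt
Leg 3: desired track 275.0°; wind correction +28.0° → command heading 303.0°, groundspeed 82.2 kt
Leg 4: desired track 153.4°; wind correction -6.2° → command heading 147.2°, groundspeed 168.6 kt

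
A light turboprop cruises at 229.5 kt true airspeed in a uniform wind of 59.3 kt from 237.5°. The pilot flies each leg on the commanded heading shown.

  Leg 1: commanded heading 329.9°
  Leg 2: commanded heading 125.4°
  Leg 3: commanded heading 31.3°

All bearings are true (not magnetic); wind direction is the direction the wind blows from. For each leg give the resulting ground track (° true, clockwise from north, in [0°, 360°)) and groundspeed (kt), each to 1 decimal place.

Leg 1: track=344.2°, groundspeed=239.4 kt
Leg 2: track=113.1°, groundspeed=257.7 kt
Leg 3: track=36.6°, groundspeed=283.9 kt

Leg 1: heading 329.9°; drift +14.3° → track 344.2°, groundspeed 239.4 kt
Leg 2: heading 125.4°; drift -12.3° → track 113.1°, groundspeed 257.7 kt
Leg 3: heading 31.3°; drift +5.3° → track 36.6°, groundspeed 283.9 kt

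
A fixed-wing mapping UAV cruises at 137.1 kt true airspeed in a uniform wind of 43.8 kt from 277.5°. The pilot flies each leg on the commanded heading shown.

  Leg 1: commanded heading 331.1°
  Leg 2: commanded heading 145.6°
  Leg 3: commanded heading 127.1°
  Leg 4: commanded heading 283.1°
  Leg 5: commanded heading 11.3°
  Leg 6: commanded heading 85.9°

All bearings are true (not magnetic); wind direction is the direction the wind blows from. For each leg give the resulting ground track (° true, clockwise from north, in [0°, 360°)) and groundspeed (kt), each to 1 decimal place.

Leg 1: heading 331.1°; drift +17.6° → track 348.7°, groundspeed 116.6 kt
Leg 2: heading 145.6°; drift -11.1° → track 134.5°, groundspeed 169.5 kt
Leg 3: heading 127.1°; drift -7.0° → track 120.1°, groundspeed 176.5 kt
Leg 4: heading 283.1°; drift +2.6° → track 285.7°, groundspeed 93.6 kt
Leg 5: heading 11.3°; drift +17.3° → track 28.6°, groundspeed 146.7 kt
Leg 6: heading 85.9°; drift +2.8° → track 88.7°, groundspeed 180.2 kt

Leg 1: track=348.7°, groundspeed=116.6 kt
Leg 2: track=134.5°, groundspeed=169.5 kt
Leg 3: track=120.1°, groundspeed=176.5 kt
Leg 4: track=285.7°, groundspeed=93.6 kt
Leg 5: track=28.6°, groundspeed=146.7 kt
Leg 6: track=88.7°, groundspeed=180.2 kt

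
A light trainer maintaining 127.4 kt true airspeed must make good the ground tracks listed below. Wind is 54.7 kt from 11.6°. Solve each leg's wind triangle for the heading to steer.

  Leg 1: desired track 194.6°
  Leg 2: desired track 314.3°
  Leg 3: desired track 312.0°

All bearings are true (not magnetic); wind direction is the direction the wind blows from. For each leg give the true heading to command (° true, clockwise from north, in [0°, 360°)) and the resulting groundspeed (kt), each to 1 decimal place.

Leg 1: desired track 194.6°; wind correction +1.3° → command heading 195.9°, groundspeed 182.0 kt
Leg 2: desired track 314.3°; wind correction +21.2° → command heading 335.5°, groundspeed 89.2 kt
Leg 3: desired track 312.0°; wind correction +21.7° → command heading 333.7°, groundspeed 90.7 kt

Leg 1: heading=195.9°, groundspeed=182.0 kt
Leg 2: heading=335.5°, groundspeed=89.2 kt
Leg 3: heading=333.7°, groundspeed=90.7 kt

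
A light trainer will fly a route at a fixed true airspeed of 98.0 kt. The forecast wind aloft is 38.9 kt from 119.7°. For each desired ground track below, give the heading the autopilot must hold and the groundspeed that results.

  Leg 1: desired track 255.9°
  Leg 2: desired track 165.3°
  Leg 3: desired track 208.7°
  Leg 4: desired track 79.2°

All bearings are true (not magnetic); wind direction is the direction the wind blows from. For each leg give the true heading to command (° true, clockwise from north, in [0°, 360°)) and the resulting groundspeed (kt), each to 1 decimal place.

Leg 1: desired track 255.9°; wind correction -15.9° → command heading 240.0°, groundspeed 122.3 kt
Leg 2: desired track 165.3°; wind correction -16.5° → command heading 148.8°, groundspeed 66.8 kt
Leg 3: desired track 208.7°; wind correction -23.4° → command heading 185.3°, groundspeed 89.3 kt
Leg 4: desired track 79.2°; wind correction +14.9° → command heading 94.1°, groundspeed 65.1 kt

Leg 1: heading=240.0°, groundspeed=122.3 kt
Leg 2: heading=148.8°, groundspeed=66.8 kt
Leg 3: heading=185.3°, groundspeed=89.3 kt
Leg 4: heading=94.1°, groundspeed=65.1 kt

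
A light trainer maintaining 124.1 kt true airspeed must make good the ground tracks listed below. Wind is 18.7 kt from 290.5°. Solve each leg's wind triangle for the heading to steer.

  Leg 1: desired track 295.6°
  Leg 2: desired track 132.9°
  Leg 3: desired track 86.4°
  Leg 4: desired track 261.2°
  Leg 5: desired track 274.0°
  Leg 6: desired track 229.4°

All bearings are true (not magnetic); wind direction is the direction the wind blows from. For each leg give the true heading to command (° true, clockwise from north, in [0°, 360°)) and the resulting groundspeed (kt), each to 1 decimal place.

Leg 1: desired track 295.6°; wind correction -0.8° → command heading 294.8°, groundspeed 105.5 kt
Leg 2: desired track 132.9°; wind correction +3.3° → command heading 136.2°, groundspeed 141.2 kt
Leg 3: desired track 86.4°; wind correction -3.5° → command heading 82.9°, groundspeed 140.9 kt
Leg 4: desired track 261.2°; wind correction +4.2° → command heading 265.4°, groundspeed 107.5 kt
Leg 5: desired track 274.0°; wind correction +2.5° → command heading 276.5°, groundspeed 106.1 kt
Leg 6: desired track 229.4°; wind correction +7.6° → command heading 237.0°, groundspeed 114.0 kt

Leg 1: heading=294.8°, groundspeed=105.5 kt
Leg 2: heading=136.2°, groundspeed=141.2 kt
Leg 3: heading=82.9°, groundspeed=140.9 kt
Leg 4: heading=265.4°, groundspeed=107.5 kt
Leg 5: heading=276.5°, groundspeed=106.1 kt
Leg 6: heading=237.0°, groundspeed=114.0 kt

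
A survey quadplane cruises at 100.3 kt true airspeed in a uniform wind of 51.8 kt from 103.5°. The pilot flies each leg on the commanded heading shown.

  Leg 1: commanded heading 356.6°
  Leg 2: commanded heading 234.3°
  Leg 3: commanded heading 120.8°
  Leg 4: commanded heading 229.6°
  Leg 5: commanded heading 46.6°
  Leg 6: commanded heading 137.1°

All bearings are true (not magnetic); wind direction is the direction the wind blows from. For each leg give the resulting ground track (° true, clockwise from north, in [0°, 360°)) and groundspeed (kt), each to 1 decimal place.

Leg 1: track=333.3°, groundspeed=125.6 kt
Leg 2: track=250.6°, groundspeed=139.8 kt
Leg 3: track=137.7°, groundspeed=53.1 kt
Leg 4: track=247.3°, groundspeed=137.4 kt
Leg 5: track=15.5°, groundspeed=84.1 kt
Leg 6: track=163.7°, groundspeed=63.9 kt

Leg 1: heading 356.6°; drift -23.3° → track 333.3°, groundspeed 125.6 kt
Leg 2: heading 234.3°; drift +16.3° → track 250.6°, groundspeed 139.8 kt
Leg 3: heading 120.8°; drift +16.9° → track 137.7°, groundspeed 53.1 kt
Leg 4: heading 229.6°; drift +17.7° → track 247.3°, groundspeed 137.4 kt
Leg 5: heading 46.6°; drift -31.1° → track 15.5°, groundspeed 84.1 kt
Leg 6: heading 137.1°; drift +26.6° → track 163.7°, groundspeed 63.9 kt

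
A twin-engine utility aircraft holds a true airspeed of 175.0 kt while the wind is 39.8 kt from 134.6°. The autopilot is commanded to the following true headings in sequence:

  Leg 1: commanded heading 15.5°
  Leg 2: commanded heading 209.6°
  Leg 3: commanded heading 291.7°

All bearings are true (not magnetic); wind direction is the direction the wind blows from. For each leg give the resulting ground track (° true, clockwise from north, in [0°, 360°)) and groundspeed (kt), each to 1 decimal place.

Leg 1: track=5.4°, groundspeed=197.4 kt
Leg 2: track=222.7°, groundspeed=169.1 kt
Leg 3: track=295.9°, groundspeed=212.2 kt

Leg 1: heading 15.5°; drift -10.1° → track 5.4°, groundspeed 197.4 kt
Leg 2: heading 209.6°; drift +13.1° → track 222.7°, groundspeed 169.1 kt
Leg 3: heading 291.7°; drift +4.2° → track 295.9°, groundspeed 212.2 kt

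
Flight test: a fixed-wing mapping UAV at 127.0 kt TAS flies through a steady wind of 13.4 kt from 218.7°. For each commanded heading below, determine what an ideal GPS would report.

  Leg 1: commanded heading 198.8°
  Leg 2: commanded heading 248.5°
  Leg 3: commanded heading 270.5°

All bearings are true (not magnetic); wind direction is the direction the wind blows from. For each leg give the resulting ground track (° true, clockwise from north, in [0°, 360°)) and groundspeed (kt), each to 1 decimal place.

Leg 1: track=196.5°, groundspeed=114.5 kt
Leg 2: track=251.8°, groundspeed=115.6 kt
Leg 3: track=275.6°, groundspeed=119.2 kt

Leg 1: heading 198.8°; drift -2.3° → track 196.5°, groundspeed 114.5 kt
Leg 2: heading 248.5°; drift +3.3° → track 251.8°, groundspeed 115.6 kt
Leg 3: heading 270.5°; drift +5.1° → track 275.6°, groundspeed 119.2 kt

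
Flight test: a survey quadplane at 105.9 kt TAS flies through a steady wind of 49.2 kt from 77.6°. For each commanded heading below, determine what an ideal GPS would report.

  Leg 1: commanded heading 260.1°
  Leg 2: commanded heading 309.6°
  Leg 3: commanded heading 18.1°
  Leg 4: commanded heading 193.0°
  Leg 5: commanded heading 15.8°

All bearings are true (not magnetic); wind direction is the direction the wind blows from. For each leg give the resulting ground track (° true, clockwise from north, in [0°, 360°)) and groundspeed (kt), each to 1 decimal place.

Leg 1: track=259.3°, groundspeed=155.1 kt
Leg 2: track=293.7°, groundspeed=141.6 kt
Leg 3: track=350.5°, groundspeed=91.4 kt
Leg 4: track=212.3°, groundspeed=134.6 kt
Leg 5: track=348.1°, groundspeed=93.3 kt

Leg 1: heading 260.1°; drift -0.8° → track 259.3°, groundspeed 155.1 kt
Leg 2: heading 309.6°; drift -15.9° → track 293.7°, groundspeed 141.6 kt
Leg 3: heading 18.1°; drift -27.6° → track 350.5°, groundspeed 91.4 kt
Leg 4: heading 193.0°; drift +19.3° → track 212.3°, groundspeed 134.6 kt
Leg 5: heading 15.8°; drift -27.7° → track 348.1°, groundspeed 93.3 kt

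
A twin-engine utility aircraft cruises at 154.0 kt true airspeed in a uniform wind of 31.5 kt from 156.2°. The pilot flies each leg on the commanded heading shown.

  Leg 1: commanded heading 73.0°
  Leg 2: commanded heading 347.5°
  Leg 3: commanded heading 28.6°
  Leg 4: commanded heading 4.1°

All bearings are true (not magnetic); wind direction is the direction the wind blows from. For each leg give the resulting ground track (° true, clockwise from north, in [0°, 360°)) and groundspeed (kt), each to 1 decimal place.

Leg 1: heading 73.0°; drift -11.8° → track 61.2°, groundspeed 153.5 kt
Leg 2: heading 347.5°; drift -1.9° → track 345.6°, groundspeed 185.0 kt
Leg 3: heading 28.6°; drift -8.2° → track 20.4°, groundspeed 175.0 kt
Leg 4: heading 4.1°; drift -4.6° → track 359.5°, groundspeed 182.4 kt

Leg 1: track=61.2°, groundspeed=153.5 kt
Leg 2: track=345.6°, groundspeed=185.0 kt
Leg 3: track=20.4°, groundspeed=175.0 kt
Leg 4: track=359.5°, groundspeed=182.4 kt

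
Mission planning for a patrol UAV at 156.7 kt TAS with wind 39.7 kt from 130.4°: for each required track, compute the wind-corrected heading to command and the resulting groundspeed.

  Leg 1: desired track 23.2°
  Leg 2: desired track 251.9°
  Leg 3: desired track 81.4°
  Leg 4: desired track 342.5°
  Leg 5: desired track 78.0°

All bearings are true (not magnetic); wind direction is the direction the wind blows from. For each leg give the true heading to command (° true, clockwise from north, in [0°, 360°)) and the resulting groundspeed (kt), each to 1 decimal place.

Leg 1: desired track 23.2°; wind correction +14.0° → command heading 37.2°, groundspeed 163.8 kt
Leg 2: desired track 251.9°; wind correction -12.5° → command heading 239.4°, groundspeed 173.7 kt
Leg 3: desired track 81.4°; wind correction +11.0° → command heading 92.4°, groundspeed 127.8 kt
Leg 4: desired track 342.5°; wind correction +7.7° → command heading 350.2°, groundspeed 188.9 kt
Leg 5: desired track 78.0°; wind correction +11.6° → command heading 89.6°, groundspeed 129.3 kt

Leg 1: heading=37.2°, groundspeed=163.8 kt
Leg 2: heading=239.4°, groundspeed=173.7 kt
Leg 3: heading=92.4°, groundspeed=127.8 kt
Leg 4: heading=350.2°, groundspeed=188.9 kt
Leg 5: heading=89.6°, groundspeed=129.3 kt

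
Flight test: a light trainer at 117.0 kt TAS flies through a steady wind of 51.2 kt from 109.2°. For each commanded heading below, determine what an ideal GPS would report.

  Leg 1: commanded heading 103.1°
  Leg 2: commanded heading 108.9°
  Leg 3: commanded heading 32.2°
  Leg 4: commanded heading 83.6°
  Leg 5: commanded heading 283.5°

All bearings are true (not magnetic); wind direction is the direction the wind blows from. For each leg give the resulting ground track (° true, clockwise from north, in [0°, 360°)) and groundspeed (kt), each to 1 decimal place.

Leg 1: heading 103.1°; drift -4.7° → track 98.4°, groundspeed 66.3 kt
Leg 2: heading 108.9°; drift -0.2° → track 108.7°, groundspeed 65.8 kt
Leg 3: heading 32.2°; drift -25.3° → track 6.9°, groundspeed 116.7 kt
Leg 4: heading 83.6°; drift -17.3° → track 66.3°, groundspeed 74.2 kt
Leg 5: heading 283.5°; drift +1.7° → track 285.2°, groundspeed 168.0 kt

Leg 1: track=98.4°, groundspeed=66.3 kt
Leg 2: track=108.7°, groundspeed=65.8 kt
Leg 3: track=6.9°, groundspeed=116.7 kt
Leg 4: track=66.3°, groundspeed=74.2 kt
Leg 5: track=285.2°, groundspeed=168.0 kt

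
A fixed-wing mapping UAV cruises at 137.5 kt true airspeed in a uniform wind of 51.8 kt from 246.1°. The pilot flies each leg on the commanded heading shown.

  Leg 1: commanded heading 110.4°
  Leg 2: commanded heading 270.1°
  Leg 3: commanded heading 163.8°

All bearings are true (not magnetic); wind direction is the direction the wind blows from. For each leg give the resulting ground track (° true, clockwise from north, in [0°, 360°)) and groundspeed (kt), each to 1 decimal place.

Leg 1: heading 110.4°; drift -11.7° → track 98.7°, groundspeed 178.3 kt
Leg 2: heading 270.1°; drift +13.2° → track 283.3°, groundspeed 92.6 kt
Leg 3: heading 163.8°; drift -21.5° → track 142.3°, groundspeed 140.3 kt

Leg 1: track=98.7°, groundspeed=178.3 kt
Leg 2: track=283.3°, groundspeed=92.6 kt
Leg 3: track=142.3°, groundspeed=140.3 kt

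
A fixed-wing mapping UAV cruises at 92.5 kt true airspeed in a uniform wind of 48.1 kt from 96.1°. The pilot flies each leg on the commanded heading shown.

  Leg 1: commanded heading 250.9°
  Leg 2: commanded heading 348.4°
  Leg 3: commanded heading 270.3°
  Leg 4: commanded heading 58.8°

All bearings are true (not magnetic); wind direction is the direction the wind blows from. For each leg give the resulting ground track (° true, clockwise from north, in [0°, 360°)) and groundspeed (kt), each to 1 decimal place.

Leg 1: heading 250.9°; drift +8.6° → track 259.5°, groundspeed 137.6 kt
Leg 2: heading 348.4°; drift -23.2° → track 325.2°, groundspeed 116.5 kt
Leg 3: heading 270.3°; drift +2.0° → track 272.3°, groundspeed 140.4 kt
Leg 4: heading 58.8°; drift -28.3° → track 30.5°, groundspeed 61.6 kt

Leg 1: track=259.5°, groundspeed=137.6 kt
Leg 2: track=325.2°, groundspeed=116.5 kt
Leg 3: track=272.3°, groundspeed=140.4 kt
Leg 4: track=30.5°, groundspeed=61.6 kt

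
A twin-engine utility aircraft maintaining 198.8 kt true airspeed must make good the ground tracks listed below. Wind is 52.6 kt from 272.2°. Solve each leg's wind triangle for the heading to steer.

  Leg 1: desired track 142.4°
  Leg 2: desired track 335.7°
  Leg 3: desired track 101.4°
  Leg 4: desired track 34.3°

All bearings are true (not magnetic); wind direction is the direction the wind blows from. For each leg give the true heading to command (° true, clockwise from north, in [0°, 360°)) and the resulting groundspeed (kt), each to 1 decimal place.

Leg 1: heading=154.1°, groundspeed=228.3 kt
Leg 2: heading=322.0°, groundspeed=169.7 kt
Leg 3: heading=103.8°, groundspeed=250.5 kt
Leg 4: heading=21.3°, groundspeed=221.7 kt

Leg 1: desired track 142.4°; wind correction +11.7° → command heading 154.1°, groundspeed 228.3 kt
Leg 2: desired track 335.7°; wind correction -13.7° → command heading 322.0°, groundspeed 169.7 kt
Leg 3: desired track 101.4°; wind correction +2.4° → command heading 103.8°, groundspeed 250.5 kt
Leg 4: desired track 34.3°; wind correction -13.0° → command heading 21.3°, groundspeed 221.7 kt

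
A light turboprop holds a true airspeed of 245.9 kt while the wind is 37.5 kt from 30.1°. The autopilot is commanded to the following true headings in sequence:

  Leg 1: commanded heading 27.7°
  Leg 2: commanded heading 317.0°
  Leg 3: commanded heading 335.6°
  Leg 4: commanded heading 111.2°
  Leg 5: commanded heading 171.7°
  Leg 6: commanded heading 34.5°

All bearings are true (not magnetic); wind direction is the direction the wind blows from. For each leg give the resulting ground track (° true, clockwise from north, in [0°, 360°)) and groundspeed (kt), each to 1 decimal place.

Leg 1: heading 27.7°; drift -0.4° → track 27.3°, groundspeed 208.4 kt
Leg 2: heading 317.0°; drift -8.7° → track 308.3°, groundspeed 237.7 kt
Leg 3: heading 335.6°; drift -7.8° → track 327.8°, groundspeed 226.2 kt
Leg 4: heading 111.2°; drift +8.8° → track 120.0°, groundspeed 242.9 kt
Leg 5: heading 171.7°; drift +4.8° → track 176.5°, groundspeed 276.3 kt
Leg 6: heading 34.5°; drift +0.8° → track 35.3°, groundspeed 208.5 kt

Leg 1: track=27.3°, groundspeed=208.4 kt
Leg 2: track=308.3°, groundspeed=237.7 kt
Leg 3: track=327.8°, groundspeed=226.2 kt
Leg 4: track=120.0°, groundspeed=242.9 kt
Leg 5: track=176.5°, groundspeed=276.3 kt
Leg 6: track=35.3°, groundspeed=208.5 kt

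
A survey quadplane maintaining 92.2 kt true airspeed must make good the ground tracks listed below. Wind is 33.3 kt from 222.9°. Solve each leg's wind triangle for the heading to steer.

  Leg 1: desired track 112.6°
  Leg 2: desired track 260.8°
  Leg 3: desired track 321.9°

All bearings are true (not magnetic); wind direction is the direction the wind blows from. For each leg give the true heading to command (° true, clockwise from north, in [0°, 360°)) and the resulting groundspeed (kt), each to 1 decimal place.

Leg 1: heading=132.4°, groundspeed=98.3 kt
Leg 2: heading=248.0°, groundspeed=63.6 kt
Leg 3: heading=301.0°, groundspeed=91.3 kt

Leg 1: desired track 112.6°; wind correction +19.8° → command heading 132.4°, groundspeed 98.3 kt
Leg 2: desired track 260.8°; wind correction -12.8° → command heading 248.0°, groundspeed 63.6 kt
Leg 3: desired track 321.9°; wind correction -20.9° → command heading 301.0°, groundspeed 91.3 kt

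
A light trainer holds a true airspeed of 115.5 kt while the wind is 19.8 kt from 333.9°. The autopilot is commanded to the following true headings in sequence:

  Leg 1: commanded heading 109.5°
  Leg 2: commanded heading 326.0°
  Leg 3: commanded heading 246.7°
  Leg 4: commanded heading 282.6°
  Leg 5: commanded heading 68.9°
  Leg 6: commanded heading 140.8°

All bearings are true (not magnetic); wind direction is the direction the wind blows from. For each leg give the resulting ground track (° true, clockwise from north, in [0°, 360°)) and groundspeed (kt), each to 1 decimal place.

Leg 1: track=115.6°, groundspeed=130.4 kt
Leg 2: track=324.4°, groundspeed=95.9 kt
Leg 3: track=236.9°, groundspeed=116.2 kt
Leg 4: track=274.1°, groundspeed=104.3 kt
Leg 5: track=78.5°, groundspeed=118.9 kt
Leg 6: track=142.7°, groundspeed=134.9 kt

Leg 1: heading 109.5°; drift +6.1° → track 115.6°, groundspeed 130.4 kt
Leg 2: heading 326.0°; drift -1.6° → track 324.4°, groundspeed 95.9 kt
Leg 3: heading 246.7°; drift -9.8° → track 236.9°, groundspeed 116.2 kt
Leg 4: heading 282.6°; drift -8.5° → track 274.1°, groundspeed 104.3 kt
Leg 5: heading 68.9°; drift +9.6° → track 78.5°, groundspeed 118.9 kt
Leg 6: heading 140.8°; drift +1.9° → track 142.7°, groundspeed 134.9 kt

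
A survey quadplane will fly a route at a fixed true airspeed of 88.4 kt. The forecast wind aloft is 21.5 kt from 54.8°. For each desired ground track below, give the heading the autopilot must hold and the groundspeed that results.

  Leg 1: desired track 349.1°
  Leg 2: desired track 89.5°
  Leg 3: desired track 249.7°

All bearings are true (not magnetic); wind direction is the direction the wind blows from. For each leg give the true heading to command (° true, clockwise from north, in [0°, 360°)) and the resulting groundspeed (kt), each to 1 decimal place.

Leg 1: desired track 349.1°; wind correction +12.8° → command heading 1.9°, groundspeed 77.4 kt
Leg 2: desired track 89.5°; wind correction -8.0° → command heading 81.5°, groundspeed 69.9 kt
Leg 3: desired track 249.7°; wind correction +3.6° → command heading 253.3°, groundspeed 109.0 kt

Leg 1: heading=1.9°, groundspeed=77.4 kt
Leg 2: heading=81.5°, groundspeed=69.9 kt
Leg 3: heading=253.3°, groundspeed=109.0 kt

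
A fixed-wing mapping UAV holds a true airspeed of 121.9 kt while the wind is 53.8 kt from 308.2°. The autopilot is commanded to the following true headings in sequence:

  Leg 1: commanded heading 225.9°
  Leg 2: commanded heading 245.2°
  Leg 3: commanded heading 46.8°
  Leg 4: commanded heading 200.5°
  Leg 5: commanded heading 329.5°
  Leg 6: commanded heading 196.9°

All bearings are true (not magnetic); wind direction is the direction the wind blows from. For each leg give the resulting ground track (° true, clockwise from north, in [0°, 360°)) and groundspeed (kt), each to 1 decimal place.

Leg 1: track=201.0°, groundspeed=126.5 kt
Leg 2: track=219.0°, groundspeed=108.6 kt
Leg 3: track=69.1°, groundspeed=140.4 kt
Leg 4: track=180.2°, groundspeed=147.5 kt
Leg 5: track=344.7°, groundspeed=74.4 kt
Leg 6: track=177.4°, groundspeed=150.1 kt

Leg 1: heading 225.9°; drift -24.9° → track 201.0°, groundspeed 126.5 kt
Leg 2: heading 245.2°; drift -26.2° → track 219.0°, groundspeed 108.6 kt
Leg 3: heading 46.8°; drift +22.3° → track 69.1°, groundspeed 140.4 kt
Leg 4: heading 200.5°; drift -20.3° → track 180.2°, groundspeed 147.5 kt
Leg 5: heading 329.5°; drift +15.2° → track 344.7°, groundspeed 74.4 kt
Leg 6: heading 196.9°; drift -19.5° → track 177.4°, groundspeed 150.1 kt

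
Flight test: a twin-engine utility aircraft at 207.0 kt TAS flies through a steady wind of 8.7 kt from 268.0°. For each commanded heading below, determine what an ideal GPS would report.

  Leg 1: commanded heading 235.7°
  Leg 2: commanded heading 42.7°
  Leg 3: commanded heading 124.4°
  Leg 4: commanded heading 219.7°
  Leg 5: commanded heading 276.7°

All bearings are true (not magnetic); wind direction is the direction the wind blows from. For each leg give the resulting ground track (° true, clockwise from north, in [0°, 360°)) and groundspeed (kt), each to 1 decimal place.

Leg 1: heading 235.7°; drift -1.3° → track 234.4°, groundspeed 199.7 kt
Leg 2: heading 42.7°; drift +1.7° → track 44.4°, groundspeed 213.2 kt
Leg 3: heading 124.4°; drift -1.4° → track 123.0°, groundspeed 214.1 kt
Leg 4: heading 219.7°; drift -1.8° → track 217.9°, groundspeed 201.3 kt
Leg 5: heading 276.7°; drift +0.4° → track 277.1°, groundspeed 198.4 kt

Leg 1: track=234.4°, groundspeed=199.7 kt
Leg 2: track=44.4°, groundspeed=213.2 kt
Leg 3: track=123.0°, groundspeed=214.1 kt
Leg 4: track=217.9°, groundspeed=201.3 kt
Leg 5: track=277.1°, groundspeed=198.4 kt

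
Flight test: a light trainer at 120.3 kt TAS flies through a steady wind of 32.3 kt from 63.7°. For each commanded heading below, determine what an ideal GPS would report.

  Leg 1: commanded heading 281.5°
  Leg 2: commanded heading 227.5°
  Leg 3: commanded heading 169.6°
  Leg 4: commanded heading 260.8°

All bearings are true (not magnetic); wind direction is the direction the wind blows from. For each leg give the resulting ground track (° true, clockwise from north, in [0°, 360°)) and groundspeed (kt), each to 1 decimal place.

Leg 1: heading 281.5°; drift -7.7° → track 273.8°, groundspeed 147.2 kt
Leg 2: heading 227.5°; drift +3.4° → track 230.9°, groundspeed 151.6 kt
Leg 3: heading 169.6°; drift +13.5° → track 183.1°, groundspeed 132.8 kt
Leg 4: heading 260.8°; drift -3.6° → track 257.2°, groundspeed 151.5 kt

Leg 1: track=273.8°, groundspeed=147.2 kt
Leg 2: track=230.9°, groundspeed=151.6 kt
Leg 3: track=183.1°, groundspeed=132.8 kt
Leg 4: track=257.2°, groundspeed=151.5 kt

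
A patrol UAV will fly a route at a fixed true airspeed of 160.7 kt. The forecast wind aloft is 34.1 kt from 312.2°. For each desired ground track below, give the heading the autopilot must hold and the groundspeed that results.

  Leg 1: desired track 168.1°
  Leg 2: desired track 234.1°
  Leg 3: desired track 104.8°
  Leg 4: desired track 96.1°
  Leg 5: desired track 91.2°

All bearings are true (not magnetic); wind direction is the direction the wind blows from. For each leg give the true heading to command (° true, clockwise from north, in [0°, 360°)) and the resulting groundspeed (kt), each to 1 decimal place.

Leg 1: desired track 168.1°; wind correction +7.1° → command heading 175.2°, groundspeed 187.1 kt
Leg 2: desired track 234.1°; wind correction +12.0° → command heading 246.1°, groundspeed 150.2 kt
Leg 3: desired track 104.8°; wind correction -5.6° → command heading 99.2°, groundspeed 190.2 kt
Leg 4: desired track 96.1°; wind correction -7.2° → command heading 88.9°, groundspeed 187.0 kt
Leg 5: desired track 91.2°; wind correction -8.0° → command heading 83.2°, groundspeed 184.9 kt

Leg 1: heading=175.2°, groundspeed=187.1 kt
Leg 2: heading=246.1°, groundspeed=150.2 kt
Leg 3: heading=99.2°, groundspeed=190.2 kt
Leg 4: heading=88.9°, groundspeed=187.0 kt
Leg 5: heading=83.2°, groundspeed=184.9 kt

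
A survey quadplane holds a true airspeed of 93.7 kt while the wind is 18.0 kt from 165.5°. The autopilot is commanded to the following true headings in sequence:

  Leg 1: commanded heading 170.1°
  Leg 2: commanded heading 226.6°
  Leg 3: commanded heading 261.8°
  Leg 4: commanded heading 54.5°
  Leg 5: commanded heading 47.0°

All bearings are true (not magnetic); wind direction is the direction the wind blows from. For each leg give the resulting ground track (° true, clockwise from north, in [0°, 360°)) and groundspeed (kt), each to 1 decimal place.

Leg 1: heading 170.1°; drift +1.1° → track 171.2°, groundspeed 75.8 kt
Leg 2: heading 226.6°; drift +10.5° → track 237.1°, groundspeed 86.4 kt
Leg 3: heading 261.8°; drift +10.6° → track 272.4°, groundspeed 97.3 kt
Leg 4: heading 54.5°; drift -9.5° → track 45.0°, groundspeed 101.6 kt
Leg 5: heading 47.0°; drift -8.8° → track 38.2°, groundspeed 103.5 kt

Leg 1: track=171.2°, groundspeed=75.8 kt
Leg 2: track=237.1°, groundspeed=86.4 kt
Leg 3: track=272.4°, groundspeed=97.3 kt
Leg 4: track=45.0°, groundspeed=101.6 kt
Leg 5: track=38.2°, groundspeed=103.5 kt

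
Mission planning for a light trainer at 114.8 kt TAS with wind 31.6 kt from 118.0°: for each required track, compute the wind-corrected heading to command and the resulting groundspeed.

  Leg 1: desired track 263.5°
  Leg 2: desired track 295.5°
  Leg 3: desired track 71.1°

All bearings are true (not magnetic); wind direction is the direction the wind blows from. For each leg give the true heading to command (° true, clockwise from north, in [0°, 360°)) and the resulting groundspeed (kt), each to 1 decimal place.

Leg 1: desired track 263.5°; wind correction -9.0° → command heading 254.5°, groundspeed 139.4 kt
Leg 2: desired track 295.5°; wind correction -0.7° → command heading 294.8°, groundspeed 146.4 kt
Leg 3: desired track 71.1°; wind correction +11.6° → command heading 82.7°, groundspeed 90.9 kt

Leg 1: heading=254.5°, groundspeed=139.4 kt
Leg 2: heading=294.8°, groundspeed=146.4 kt
Leg 3: heading=82.7°, groundspeed=90.9 kt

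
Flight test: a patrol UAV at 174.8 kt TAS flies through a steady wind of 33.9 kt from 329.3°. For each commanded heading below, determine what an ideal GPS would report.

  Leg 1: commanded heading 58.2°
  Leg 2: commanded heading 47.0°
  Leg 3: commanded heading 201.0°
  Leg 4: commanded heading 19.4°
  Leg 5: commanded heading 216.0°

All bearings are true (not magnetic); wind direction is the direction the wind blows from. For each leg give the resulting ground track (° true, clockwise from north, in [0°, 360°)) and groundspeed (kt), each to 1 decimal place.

Leg 1: heading 58.2°; drift +11.0° → track 69.2°, groundspeed 177.4 kt
Leg 2: heading 47.0°; drift +11.2° → track 58.2°, groundspeed 170.8 kt
Leg 3: heading 201.0°; drift -7.7° → track 193.3°, groundspeed 197.6 kt
Leg 4: heading 19.4°; drift +9.6° → track 29.0°, groundspeed 155.2 kt
Leg 5: heading 216.0°; drift -9.4° → track 206.6°, groundspeed 190.8 kt

Leg 1: track=69.2°, groundspeed=177.4 kt
Leg 2: track=58.2°, groundspeed=170.8 kt
Leg 3: track=193.3°, groundspeed=197.6 kt
Leg 4: track=29.0°, groundspeed=155.2 kt
Leg 5: track=206.6°, groundspeed=190.8 kt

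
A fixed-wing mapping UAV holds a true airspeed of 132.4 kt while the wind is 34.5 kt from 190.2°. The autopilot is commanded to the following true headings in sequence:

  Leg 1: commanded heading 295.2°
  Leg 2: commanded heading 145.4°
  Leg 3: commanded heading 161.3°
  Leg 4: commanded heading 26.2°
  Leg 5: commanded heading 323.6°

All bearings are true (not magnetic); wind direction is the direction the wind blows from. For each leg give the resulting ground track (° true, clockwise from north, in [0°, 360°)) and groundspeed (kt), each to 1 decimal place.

Leg 1: track=308.5°, groundspeed=145.2 kt
Leg 2: track=132.7°, groundspeed=110.6 kt
Leg 3: track=152.0°, groundspeed=103.5 kt
Leg 4: track=22.9°, groundspeed=165.8 kt
Leg 5: track=332.7°, groundspeed=158.1 kt

Leg 1: heading 295.2°; drift +13.3° → track 308.5°, groundspeed 145.2 kt
Leg 2: heading 145.4°; drift -12.7° → track 132.7°, groundspeed 110.6 kt
Leg 3: heading 161.3°; drift -9.3° → track 152.0°, groundspeed 103.5 kt
Leg 4: heading 26.2°; drift -3.3° → track 22.9°, groundspeed 165.8 kt
Leg 5: heading 323.6°; drift +9.1° → track 332.7°, groundspeed 158.1 kt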